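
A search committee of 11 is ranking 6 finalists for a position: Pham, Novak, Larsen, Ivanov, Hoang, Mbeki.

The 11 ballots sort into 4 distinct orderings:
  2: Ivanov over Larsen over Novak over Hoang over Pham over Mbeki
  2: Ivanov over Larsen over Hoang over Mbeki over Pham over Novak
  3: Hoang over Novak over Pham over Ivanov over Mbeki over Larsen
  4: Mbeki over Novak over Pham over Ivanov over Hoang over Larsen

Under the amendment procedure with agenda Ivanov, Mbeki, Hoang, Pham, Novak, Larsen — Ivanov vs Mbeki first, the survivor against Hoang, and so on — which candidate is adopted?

Novak

Round 1: Ivanov vs Mbeki — 7–4, Ivanov advances.
Round 2: Ivanov vs Hoang — 8–3, Ivanov advances.
Round 3: Ivanov vs Pham — 4–7, Pham advances.
Round 4: Pham vs Novak — 2–9, Novak advances.
Round 5: Novak vs Larsen — 7–4, Novak advances.
Novak survives the agenda.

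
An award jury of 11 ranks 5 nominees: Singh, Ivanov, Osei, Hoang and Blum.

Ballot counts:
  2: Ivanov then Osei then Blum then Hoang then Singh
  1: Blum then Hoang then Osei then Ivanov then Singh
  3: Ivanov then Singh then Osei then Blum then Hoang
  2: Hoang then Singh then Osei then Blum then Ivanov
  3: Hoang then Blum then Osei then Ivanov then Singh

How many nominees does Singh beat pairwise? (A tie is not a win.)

0

Singh against each rival (11 jurors):
Singh vs Ivanov: 2 for Singh, 9 for Ivanov — Ivanov by 9–2.
Singh vs Osei: Singh is ranked higher on 3+2 = 5 ballots, Osei on 6. Osei wins 6–5.
Singh vs Hoang: 3 to 8, Hoang.
Singh–Blum: Blum 6–5.
Singh beats no one; loses to Ivanov, Osei, Hoang, Blum — 0 pairwise wins.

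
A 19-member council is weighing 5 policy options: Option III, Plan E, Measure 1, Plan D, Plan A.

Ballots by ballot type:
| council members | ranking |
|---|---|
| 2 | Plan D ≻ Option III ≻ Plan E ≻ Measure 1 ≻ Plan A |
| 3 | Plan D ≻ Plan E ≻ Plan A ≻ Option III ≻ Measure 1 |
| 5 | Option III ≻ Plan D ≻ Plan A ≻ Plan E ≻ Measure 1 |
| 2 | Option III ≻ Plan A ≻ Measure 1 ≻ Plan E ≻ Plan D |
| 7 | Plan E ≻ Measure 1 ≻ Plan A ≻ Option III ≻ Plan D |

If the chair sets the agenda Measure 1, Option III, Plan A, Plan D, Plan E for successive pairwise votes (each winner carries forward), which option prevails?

Round 1: Measure 1 vs Option III — 7–12, Option III advances.
Round 2: Option III vs Plan A — 9–10, Plan A advances.
Round 3: Plan A vs Plan D — 9–10, Plan D advances.
Round 4: Plan D vs Plan E — 10–9, Plan D advances.
The agenda winner is Plan D.

Plan D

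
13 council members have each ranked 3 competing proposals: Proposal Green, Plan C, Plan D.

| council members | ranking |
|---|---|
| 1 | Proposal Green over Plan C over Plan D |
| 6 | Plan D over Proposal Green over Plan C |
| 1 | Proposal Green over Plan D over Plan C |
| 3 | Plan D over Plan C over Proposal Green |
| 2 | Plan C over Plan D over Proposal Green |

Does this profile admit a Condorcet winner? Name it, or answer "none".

Plan D

Head-to-head results (13 council members):
Proposal Green vs Plan C: Proposal Green wins 8–5.
Proposal Green vs Plan D: Proposal Green preferred on 1+1 = 2 ballots; Plan D wins 11–2.
Plan C vs Plan D: 1+2 = 3 for Plan C, 10 for Plan D — Plan D by 10–3.
Only Plan D has no losses; Plan D is the Condorcet winner.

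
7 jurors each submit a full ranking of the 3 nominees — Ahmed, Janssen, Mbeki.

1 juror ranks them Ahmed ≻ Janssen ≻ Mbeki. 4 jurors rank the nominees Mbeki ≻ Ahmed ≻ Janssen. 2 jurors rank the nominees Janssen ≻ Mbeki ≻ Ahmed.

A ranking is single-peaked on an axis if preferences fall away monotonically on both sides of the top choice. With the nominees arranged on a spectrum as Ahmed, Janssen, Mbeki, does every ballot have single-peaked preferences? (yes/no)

no

Axis positions: Ahmed=1, Janssen=2, Mbeki=3.
Ballot type 1 (peak Ahmed at position 1): ranking walks positions 1-2-3, expanding outward from the peak — single-peaked.
Ballot type 2: ranking walks positions 3-1-2; Ahmed is ranked above Janssen even though Janssen lies between Ahmed and the peak Mbeki on the axis — preferences dip and rise again. Not single-peaked.
Ballot type 3 (peak Janssen at position 2): ranking walks positions 2-3-1, expanding outward from the peak — single-peaked.
Ballot type 2 violates single-peakedness, so the profile is not single-peaked on this axis.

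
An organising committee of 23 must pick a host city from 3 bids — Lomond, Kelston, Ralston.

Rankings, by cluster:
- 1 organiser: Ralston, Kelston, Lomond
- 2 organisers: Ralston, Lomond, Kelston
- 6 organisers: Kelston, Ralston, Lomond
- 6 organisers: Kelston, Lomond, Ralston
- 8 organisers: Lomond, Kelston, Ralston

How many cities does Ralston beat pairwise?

0

Ralston against each rival (23 organisers):
Ralston vs Lomond: Ralston preferred on 1+2+6 = 9 ballots; Lomond wins 14–9.
Ralston–Kelston: Kelston 20–3.
Ralston beats no one; loses to Lomond, Kelston — 0 pairwise wins.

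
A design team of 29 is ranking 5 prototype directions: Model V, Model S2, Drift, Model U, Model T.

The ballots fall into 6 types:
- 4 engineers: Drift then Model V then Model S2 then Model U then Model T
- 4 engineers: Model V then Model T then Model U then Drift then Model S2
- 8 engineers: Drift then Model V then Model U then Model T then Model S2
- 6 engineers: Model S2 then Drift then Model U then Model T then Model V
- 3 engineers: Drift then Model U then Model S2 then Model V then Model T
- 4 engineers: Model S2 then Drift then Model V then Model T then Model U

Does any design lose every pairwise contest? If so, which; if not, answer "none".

Model T

Pairwise majorities:
Model V–Model S2: Model V 16–13.
Model V vs Drift: Drift, 25–4.
Model V vs Model U: Model V wins 20–9.
Model V vs Model T: Model V wins 23–6.
Model S2 vs Drift: 10 to 19, Drift.
Model S2 vs Model U: Model S2 preferred on 4+6+4 = 14 ballots; Model U wins 15–14.
Model S2 vs Model T: Model S2, 17–12.
Drift vs Model U: Drift wins 25–4.
Drift vs Model T: Drift is ranked higher on 4+8+6+3+4 = 25 ballots, Model T on 4. Drift wins 25–4.
Model U vs Model T: Model U wins 21–8.
Only Model T has no wins; Model T is the Condorcet loser.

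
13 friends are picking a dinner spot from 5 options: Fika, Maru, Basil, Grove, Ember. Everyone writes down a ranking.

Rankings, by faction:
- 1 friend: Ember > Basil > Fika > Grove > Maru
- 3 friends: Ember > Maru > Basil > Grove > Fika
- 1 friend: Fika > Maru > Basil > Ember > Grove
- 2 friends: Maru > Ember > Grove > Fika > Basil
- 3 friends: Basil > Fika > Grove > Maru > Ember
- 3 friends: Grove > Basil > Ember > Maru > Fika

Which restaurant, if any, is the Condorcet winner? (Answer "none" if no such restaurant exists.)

Basil

Check each pair by majority over 13 ballots:
Fika vs Maru: Fika preferred on 1+1+3 = 5 ballots; Maru wins 8–5.
Fika vs Basil: Fika is ranked higher on 1+2 = 3 ballots, Basil on 10. Basil wins 10–3.
Fika vs Grove: Fika preferred on 1+1+3 = 5 ballots; Grove wins 8–5.
Fika vs Ember: Fika is ranked higher on 1+3 = 4 ballots, Ember on 9. Ember wins 9–4.
Maru vs Basil: 3+1+2 = 6 for Maru, 7 for Basil — Basil by 7–6.
Maru vs Grove: Maru is ranked higher on 3+1+2 = 6 ballots, Grove on 7. Grove wins 7–6.
Maru vs Ember: 6 to 7, Ember.
Basil vs Grove: 1+3+1+3 = 8 for Basil, 5 for Grove — Basil by 8–5.
Basil vs Ember: Basil preferred on 1+3+3 = 7 ballots; Basil wins 7–6.
Grove vs Ember: Grove preferred on 3+3 = 6 ballots; Ember wins 7–6.
Basil defeats every rival head-to-head and is the Condorcet winner.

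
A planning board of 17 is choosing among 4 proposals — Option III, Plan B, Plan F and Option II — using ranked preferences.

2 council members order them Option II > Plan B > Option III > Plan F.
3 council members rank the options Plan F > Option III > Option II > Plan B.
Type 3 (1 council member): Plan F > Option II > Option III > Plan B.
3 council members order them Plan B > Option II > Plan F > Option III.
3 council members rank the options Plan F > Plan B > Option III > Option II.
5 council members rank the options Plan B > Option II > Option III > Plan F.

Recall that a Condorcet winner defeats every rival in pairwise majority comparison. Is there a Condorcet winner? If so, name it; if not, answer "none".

Plan B

Head-to-head results (17 council members):
Option III vs Plan B: 3+1 = 4 for Option III, 13 for Plan B — Plan B by 13–4.
Option III vs Plan F: Option III is ranked higher on 2+5 = 7 ballots, Plan F on 10. Plan F wins 10–7.
Option III vs Option II: Option II, 11–6.
Plan B vs Plan F: Plan B, 10–7.
Plan B vs Option II: 11 to 6, Plan B.
Plan F vs Option II: 7 to 10, Option II.
Plan B defeats every rival head-to-head and is the Condorcet winner.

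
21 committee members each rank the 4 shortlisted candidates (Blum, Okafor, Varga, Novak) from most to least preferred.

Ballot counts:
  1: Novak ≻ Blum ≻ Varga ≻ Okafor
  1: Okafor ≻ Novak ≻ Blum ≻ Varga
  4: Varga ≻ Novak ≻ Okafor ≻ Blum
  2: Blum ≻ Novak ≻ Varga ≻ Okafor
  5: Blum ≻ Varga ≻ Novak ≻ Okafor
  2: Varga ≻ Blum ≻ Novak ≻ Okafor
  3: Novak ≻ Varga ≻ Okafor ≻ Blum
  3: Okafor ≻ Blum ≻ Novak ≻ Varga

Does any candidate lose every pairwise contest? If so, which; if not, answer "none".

none

Head-to-head results (21 committee members):
Blum–Okafor: Okafor 11–10.
Blum vs Varga: Blum wins 12–9.
Blum vs Novak: Blum wins 12–9.
Okafor vs Varga: Varga wins 17–4.
Okafor vs Novak: Okafor is ranked higher on 1+3 = 4 ballots, Novak on 17. Novak wins 17–4.
Varga vs Novak: Varga, 11–10.
Each candidate has at least one pairwise win (Blum beats Varga; Okafor beats Blum; Varga beats Okafor; Novak beats Okafor) — no Condorcet loser.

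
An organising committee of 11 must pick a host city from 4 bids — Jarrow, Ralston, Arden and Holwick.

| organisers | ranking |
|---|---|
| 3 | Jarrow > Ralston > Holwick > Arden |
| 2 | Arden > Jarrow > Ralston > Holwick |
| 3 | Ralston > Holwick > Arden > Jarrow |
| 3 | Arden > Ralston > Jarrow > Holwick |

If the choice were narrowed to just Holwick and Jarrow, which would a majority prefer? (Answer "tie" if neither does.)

Jarrow

Ballots ranking Holwick above Jarrow: 3.
Ballots ranking Jarrow above Holwick: 11 − 3 = 8.
Jarrow wins the head-to-head 8–3.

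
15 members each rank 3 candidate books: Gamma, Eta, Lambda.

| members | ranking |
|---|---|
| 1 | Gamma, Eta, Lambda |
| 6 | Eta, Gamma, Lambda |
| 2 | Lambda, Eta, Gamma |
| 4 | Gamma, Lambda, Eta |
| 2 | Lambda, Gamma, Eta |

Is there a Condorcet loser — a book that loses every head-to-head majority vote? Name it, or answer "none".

none

Pairwise majorities:
Gamma vs Eta: 1+4+2 = 7 for Gamma, 8 for Eta — Eta by 8–7.
Gamma vs Lambda: 1+6+4 = 11 for Gamma, 4 for Lambda — Gamma by 11–4.
Eta–Lambda: Lambda 8–7.
No book is winless: Gamma beats Lambda; Eta beats Gamma; Lambda beats Eta. There is no Condorcet loser.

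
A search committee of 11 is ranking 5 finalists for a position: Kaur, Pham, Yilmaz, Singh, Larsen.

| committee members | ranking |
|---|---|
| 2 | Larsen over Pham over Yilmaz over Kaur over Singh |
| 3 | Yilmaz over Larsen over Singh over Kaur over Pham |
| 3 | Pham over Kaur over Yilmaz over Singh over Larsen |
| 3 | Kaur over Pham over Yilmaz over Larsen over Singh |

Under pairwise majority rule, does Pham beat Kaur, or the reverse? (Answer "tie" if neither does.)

Ballots ranking Pham above Kaur: 2 + 3 = 5.
Ballots ranking Kaur above Pham: 11 − 5 = 6.
Kaur wins the head-to-head 6–5.

Kaur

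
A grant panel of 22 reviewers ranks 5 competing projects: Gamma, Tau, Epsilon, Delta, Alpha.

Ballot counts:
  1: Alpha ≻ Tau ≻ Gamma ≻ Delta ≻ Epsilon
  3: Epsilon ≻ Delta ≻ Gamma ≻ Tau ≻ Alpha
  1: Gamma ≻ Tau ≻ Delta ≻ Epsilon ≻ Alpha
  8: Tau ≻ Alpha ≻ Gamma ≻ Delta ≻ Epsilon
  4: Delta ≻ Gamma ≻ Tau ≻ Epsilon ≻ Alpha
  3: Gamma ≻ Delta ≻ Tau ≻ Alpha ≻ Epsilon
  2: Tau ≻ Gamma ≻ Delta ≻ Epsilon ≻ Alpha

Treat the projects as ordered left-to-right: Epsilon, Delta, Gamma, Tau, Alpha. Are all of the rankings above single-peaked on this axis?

Axis positions: Epsilon=1, Delta=2, Gamma=3, Tau=4, Alpha=5.
Faction 1 (peak Alpha at position 5): ranking walks positions 5-4-3-2-1, expanding outward from the peak — single-peaked.
Faction 2 (peak Epsilon at position 1): ranking walks positions 1-2-3-4-5, expanding outward from the peak — single-peaked.
Faction 3 (peak Gamma at position 3): ranking walks positions 3-4-2-1-5, expanding outward from the peak — single-peaked.
Faction 4 (peak Tau at position 4): ranking walks positions 4-5-3-2-1, expanding outward from the peak — single-peaked.
Faction 5 (peak Delta at position 2): ranking walks positions 2-3-4-1-5, expanding outward from the peak — single-peaked.
Faction 6 (peak Gamma at position 3): ranking walks positions 3-2-4-5-1, expanding outward from the peak — single-peaked.
Faction 7 (peak Tau at position 4): ranking walks positions 4-3-2-1-5, expanding outward from the peak — single-peaked.
Every ranking is single-peaked on this axis.

yes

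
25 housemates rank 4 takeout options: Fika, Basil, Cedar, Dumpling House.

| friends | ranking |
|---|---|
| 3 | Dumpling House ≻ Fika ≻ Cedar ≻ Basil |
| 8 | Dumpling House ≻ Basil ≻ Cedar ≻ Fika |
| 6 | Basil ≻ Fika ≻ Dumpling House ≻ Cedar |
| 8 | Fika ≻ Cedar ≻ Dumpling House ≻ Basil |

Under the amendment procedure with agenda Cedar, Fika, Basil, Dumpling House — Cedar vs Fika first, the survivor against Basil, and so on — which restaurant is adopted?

Dumpling House

Round 1: Cedar vs Fika — 8–17, Fika advances.
Round 2: Fika vs Basil — 11–14, Basil advances.
Round 3: Basil vs Dumpling House — 6–19, Dumpling House advances.
Dumpling House survives the agenda.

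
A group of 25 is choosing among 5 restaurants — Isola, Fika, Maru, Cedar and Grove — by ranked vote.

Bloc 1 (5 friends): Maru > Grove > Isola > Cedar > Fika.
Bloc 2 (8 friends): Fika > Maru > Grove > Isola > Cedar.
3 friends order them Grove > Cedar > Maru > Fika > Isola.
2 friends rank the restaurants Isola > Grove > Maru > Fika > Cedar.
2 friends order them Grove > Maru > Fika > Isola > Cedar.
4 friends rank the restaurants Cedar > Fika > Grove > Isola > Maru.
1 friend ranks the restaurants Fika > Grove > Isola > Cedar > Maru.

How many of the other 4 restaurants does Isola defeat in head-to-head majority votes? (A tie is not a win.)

1

Isola against each rival (25 friends):
Isola vs Fika: Fika wins 18–7.
Isola vs Maru: Maru, 18–7.
Isola vs Cedar: 5+8+2+2+1 = 18 for Isola, 7 for Cedar — Isola by 18–7.
Isola vs Grove: Grove wins 23–2.
Isola beats Cedar; loses to Fika, Maru, Grove — 1 pairwise win.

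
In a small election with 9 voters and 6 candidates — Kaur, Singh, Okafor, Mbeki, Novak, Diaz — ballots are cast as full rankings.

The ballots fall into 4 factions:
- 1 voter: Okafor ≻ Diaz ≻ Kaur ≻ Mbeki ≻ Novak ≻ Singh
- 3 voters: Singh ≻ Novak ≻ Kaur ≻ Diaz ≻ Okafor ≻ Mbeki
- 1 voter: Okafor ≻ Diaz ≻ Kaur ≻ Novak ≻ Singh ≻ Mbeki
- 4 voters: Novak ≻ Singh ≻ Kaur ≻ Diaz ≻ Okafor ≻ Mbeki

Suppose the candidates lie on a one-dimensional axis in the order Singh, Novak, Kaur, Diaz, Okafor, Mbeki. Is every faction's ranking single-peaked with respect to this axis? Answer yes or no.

yes

Axis positions: Singh=1, Novak=2, Kaur=3, Diaz=4, Okafor=5, Mbeki=6.
Faction 1 (peak Okafor at position 5): ranking walks positions 5-4-3-6-2-1, expanding outward from the peak — single-peaked.
Faction 2 (peak Singh at position 1): ranking walks positions 1-2-3-4-5-6, expanding outward from the peak — single-peaked.
Faction 3 (peak Okafor at position 5): ranking walks positions 5-4-3-2-1-6, expanding outward from the peak — single-peaked.
Faction 4 (peak Novak at position 2): ranking walks positions 2-1-3-4-5-6, expanding outward from the peak — single-peaked.
Every ranking is single-peaked on this axis.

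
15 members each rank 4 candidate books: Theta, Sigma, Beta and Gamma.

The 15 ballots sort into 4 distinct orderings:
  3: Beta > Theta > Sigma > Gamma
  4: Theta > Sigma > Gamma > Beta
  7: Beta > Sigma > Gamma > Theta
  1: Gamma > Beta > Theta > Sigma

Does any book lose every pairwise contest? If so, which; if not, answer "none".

none

Pairwise majorities:
Theta–Sigma: Theta 8–7.
Theta vs Beta: Theta is ranked higher on 4 ballots, Beta on 11. Beta wins 11–4.
Theta vs Gamma: Theta preferred on 3+4 = 7 ballots; Gamma wins 8–7.
Sigma vs Beta: Beta wins 11–4.
Sigma–Gamma: Sigma 14–1.
Beta vs Gamma: Beta wins 10–5.
No book is winless: Theta beats Sigma; Sigma beats Gamma; Beta beats Theta; Gamma beats Theta. There is no Condorcet loser.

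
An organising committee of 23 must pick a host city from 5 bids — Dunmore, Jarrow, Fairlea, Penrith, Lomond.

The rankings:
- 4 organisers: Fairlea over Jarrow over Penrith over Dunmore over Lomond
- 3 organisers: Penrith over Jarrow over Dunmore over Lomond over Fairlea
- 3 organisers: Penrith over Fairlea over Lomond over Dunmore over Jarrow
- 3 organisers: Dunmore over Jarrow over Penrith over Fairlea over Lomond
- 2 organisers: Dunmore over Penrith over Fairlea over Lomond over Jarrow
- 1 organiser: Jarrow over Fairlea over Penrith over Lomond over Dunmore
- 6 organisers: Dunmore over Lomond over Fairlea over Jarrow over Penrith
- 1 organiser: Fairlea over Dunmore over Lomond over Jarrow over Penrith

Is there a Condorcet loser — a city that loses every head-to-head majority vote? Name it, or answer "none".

none

Pairwise majorities:
Dunmore vs Jarrow: Dunmore wins 15–8.
Dunmore vs Fairlea: Dunmore is ranked higher on 3+3+2+6 = 14 ballots, Fairlea on 9. Dunmore wins 14–9.
Dunmore vs Penrith: Dunmore, 12–11.
Dunmore–Lomond: Dunmore 19–4.
Jarrow vs Fairlea: Fairlea, 16–7.
Jarrow vs Penrith: Jarrow, 15–8.
Jarrow vs Lomond: Lomond wins 12–11.
Fairlea–Penrith: Fairlea 12–11.
Fairlea vs Lomond: Fairlea wins 14–9.
Penrith–Lomond: Penrith 16–7.
Each city has at least one pairwise win (Dunmore beats Jarrow; Jarrow beats Penrith; Fairlea beats Jarrow; Penrith beats Lomond; Lomond beats Jarrow) — no Condorcet loser.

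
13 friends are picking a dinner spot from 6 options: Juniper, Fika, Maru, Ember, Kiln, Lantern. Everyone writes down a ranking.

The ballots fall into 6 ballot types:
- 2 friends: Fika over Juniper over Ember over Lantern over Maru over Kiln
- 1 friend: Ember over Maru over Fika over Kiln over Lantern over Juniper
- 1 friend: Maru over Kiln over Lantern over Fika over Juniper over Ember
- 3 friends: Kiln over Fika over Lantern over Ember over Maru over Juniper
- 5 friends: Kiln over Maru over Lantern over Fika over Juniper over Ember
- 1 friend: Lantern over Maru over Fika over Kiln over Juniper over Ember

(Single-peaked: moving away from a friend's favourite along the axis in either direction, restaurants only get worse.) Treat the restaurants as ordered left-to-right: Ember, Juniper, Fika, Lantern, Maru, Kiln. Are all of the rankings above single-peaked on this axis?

no

Axis positions: Ember=1, Juniper=2, Fika=3, Lantern=4, Maru=5, Kiln=6.
Ballot type 1 (peak Fika at position 3): ranking walks positions 3-2-1-4-5-6, expanding outward from the peak — single-peaked.
Ballot type 2: ranking walks positions 1-5-3-6-4-2; Maru is ranked above Juniper even though Juniper lies between Maru and the peak Ember on the axis — preferences dip and rise again. Not single-peaked.
Ballot type 3 (peak Maru at position 5): ranking walks positions 5-6-4-3-2-1, expanding outward from the peak — single-peaked.
Ballot type 4: ranking walks positions 6-3-4-1-5-2; Fika is ranked above Maru even though Maru lies between Fika and the peak Kiln on the axis — preferences dip and rise again. Not single-peaked.
Ballot type 5 (peak Kiln at position 6): ranking walks positions 6-5-4-3-2-1, expanding outward from the peak — single-peaked.
Ballot type 6 (peak Lantern at position 4): ranking walks positions 4-5-3-6-2-1, expanding outward from the peak — single-peaked.
Ballot type 2 violates single-peakedness, so the profile is not single-peaked on this axis.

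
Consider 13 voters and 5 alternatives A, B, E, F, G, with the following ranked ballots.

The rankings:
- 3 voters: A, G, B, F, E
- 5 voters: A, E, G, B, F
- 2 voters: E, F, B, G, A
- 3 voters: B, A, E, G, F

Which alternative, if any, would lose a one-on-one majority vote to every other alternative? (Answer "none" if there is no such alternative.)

Pairwise majorities:
A vs B: 3+5 = 8 for A, 5 for B — A by 8–5.
A vs E: 11 to 2, A.
A vs F: A wins 11–2.
A vs G: A, 11–2.
B–E: E 7–6.
B vs F: B, 11–2.
B vs G: B is ranked higher on 2+3 = 5 ballots, G on 8. G wins 8–5.
E vs F: 10 to 3, E.
E vs G: 10 to 3, E.
F vs G: G, 11–2.
Only F has no wins; F is the Condorcet loser.

F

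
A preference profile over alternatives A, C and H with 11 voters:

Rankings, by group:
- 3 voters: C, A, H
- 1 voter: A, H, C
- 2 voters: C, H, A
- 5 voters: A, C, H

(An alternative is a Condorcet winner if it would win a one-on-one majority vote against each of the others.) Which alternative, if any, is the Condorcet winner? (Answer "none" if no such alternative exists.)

A

Head-to-head results (11 voters):
A vs C: 6 to 5, A.
A vs H: 9 to 2, A.
C vs H: 10 to 1, C.
A beats each of C, H — A is the Condorcet winner.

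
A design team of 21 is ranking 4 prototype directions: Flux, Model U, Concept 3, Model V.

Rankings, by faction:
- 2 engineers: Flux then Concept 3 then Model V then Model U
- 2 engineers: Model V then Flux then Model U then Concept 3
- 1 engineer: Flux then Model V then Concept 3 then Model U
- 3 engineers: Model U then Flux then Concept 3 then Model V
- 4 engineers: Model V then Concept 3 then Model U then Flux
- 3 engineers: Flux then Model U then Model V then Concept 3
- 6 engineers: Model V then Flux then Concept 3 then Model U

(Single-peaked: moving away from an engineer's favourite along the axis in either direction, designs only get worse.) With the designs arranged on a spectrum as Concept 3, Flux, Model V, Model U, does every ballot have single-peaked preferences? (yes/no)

no

Axis positions: Concept 3=1, Flux=2, Model V=3, Model U=4.
Faction 1 (peak Flux at position 2): ranking walks positions 2-1-3-4, expanding outward from the peak — single-peaked.
Faction 2 (peak Model V at position 3): ranking walks positions 3-2-4-1, expanding outward from the peak — single-peaked.
Faction 3 (peak Flux at position 2): ranking walks positions 2-3-1-4, expanding outward from the peak — single-peaked.
Faction 4: ranking walks positions 4-2-1-3; Flux is ranked above Model V even though Model V lies between Flux and the peak Model U on the axis — preferences dip and rise again. Not single-peaked.
Faction 5: ranking walks positions 3-1-4-2; Concept 3 is ranked above Flux even though Flux lies between Concept 3 and the peak Model V on the axis — preferences dip and rise again. Not single-peaked.
Faction 6: ranking walks positions 2-4-3-1; Model U is ranked above Model V even though Model V lies between Model U and the peak Flux on the axis — preferences dip and rise again. Not single-peaked.
Faction 7 (peak Model V at position 3): ranking walks positions 3-2-1-4, expanding outward from the peak — single-peaked.
Faction 4 violates single-peakedness, so the profile is not single-peaked on this axis.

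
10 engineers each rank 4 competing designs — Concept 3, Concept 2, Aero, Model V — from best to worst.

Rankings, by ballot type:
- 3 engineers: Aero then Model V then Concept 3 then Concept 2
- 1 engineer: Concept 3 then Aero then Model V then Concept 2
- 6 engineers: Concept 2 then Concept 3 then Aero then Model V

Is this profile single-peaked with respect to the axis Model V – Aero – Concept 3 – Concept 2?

yes

Axis positions: Model V=1, Aero=2, Concept 3=3, Concept 2=4.
Ballot type 1 (peak Aero at position 2): ranking walks positions 2-1-3-4, expanding outward from the peak — single-peaked.
Ballot type 2 (peak Concept 3 at position 3): ranking walks positions 3-2-1-4, expanding outward from the peak — single-peaked.
Ballot type 3 (peak Concept 2 at position 4): ranking walks positions 4-3-2-1, expanding outward from the peak — single-peaked.
Every ranking is single-peaked on this axis.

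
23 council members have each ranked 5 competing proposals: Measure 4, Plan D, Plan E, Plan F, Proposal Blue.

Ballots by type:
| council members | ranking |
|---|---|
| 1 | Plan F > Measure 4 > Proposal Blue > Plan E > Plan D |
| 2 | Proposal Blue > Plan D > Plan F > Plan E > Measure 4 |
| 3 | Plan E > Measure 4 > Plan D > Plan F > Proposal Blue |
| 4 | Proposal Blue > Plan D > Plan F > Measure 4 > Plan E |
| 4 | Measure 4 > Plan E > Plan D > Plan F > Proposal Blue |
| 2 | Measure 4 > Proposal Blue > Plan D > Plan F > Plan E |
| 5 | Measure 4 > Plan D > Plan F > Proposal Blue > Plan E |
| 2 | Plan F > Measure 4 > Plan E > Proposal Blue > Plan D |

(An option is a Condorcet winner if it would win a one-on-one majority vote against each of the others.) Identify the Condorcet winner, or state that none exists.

Measure 4

Pairwise majorities:
Measure 4 vs Plan D: Measure 4 preferred on 1+3+4+2+5+2 = 17 ballots; Measure 4 wins 17–6.
Measure 4 vs Plan E: Measure 4 preferred on 1+4+4+2+5+2 = 18 ballots; Measure 4 wins 18–5.
Measure 4 vs Plan F: 3+4+2+5 = 14 for Measure 4, 9 for Plan F — Measure 4 by 14–9.
Measure 4 vs Proposal Blue: Measure 4 is ranked higher on 1+3+4+2+5+2 = 17 ballots, Proposal Blue on 6. Measure 4 wins 17–6.
Plan D vs Plan E: 13 to 10, Plan D.
Plan D vs Plan F: 2+3+4+4+2+5 = 20 for Plan D, 3 for Plan F — Plan D by 20–3.
Plan D vs Proposal Blue: 12 to 11, Plan D.
Plan E vs Plan F: 7 to 16, Plan F.
Plan E vs Proposal Blue: Plan E preferred on 3+4+2 = 9 ballots; Proposal Blue wins 14–9.
Plan F vs Proposal Blue: Plan F is ranked higher on 1+3+4+5+2 = 15 ballots, Proposal Blue on 8. Plan F wins 15–8.
Measure 4 beats each of Plan D, Plan E, Plan F, Proposal Blue — Measure 4 is the Condorcet winner.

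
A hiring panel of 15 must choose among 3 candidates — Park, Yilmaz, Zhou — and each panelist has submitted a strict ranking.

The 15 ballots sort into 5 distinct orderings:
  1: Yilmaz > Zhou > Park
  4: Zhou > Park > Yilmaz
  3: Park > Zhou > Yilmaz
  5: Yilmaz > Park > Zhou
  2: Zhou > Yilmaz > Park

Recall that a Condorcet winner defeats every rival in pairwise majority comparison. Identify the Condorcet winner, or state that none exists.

none

Check each pair by majority over 15 ballots:
Park vs Yilmaz: Park preferred on 4+3 = 7 ballots; Yilmaz wins 8–7.
Park vs Zhou: 3+5 = 8 for Park, 7 for Zhou — Park by 8–7.
Yilmaz vs Zhou: 6 to 9, Zhou.
No candidate is unbeaten: Park loses to Yilmaz; Yilmaz loses to Zhou; Zhou loses to Park. In particular Park > Zhou > Yilmaz > Park is a majority cycle — no Condorcet winner exists.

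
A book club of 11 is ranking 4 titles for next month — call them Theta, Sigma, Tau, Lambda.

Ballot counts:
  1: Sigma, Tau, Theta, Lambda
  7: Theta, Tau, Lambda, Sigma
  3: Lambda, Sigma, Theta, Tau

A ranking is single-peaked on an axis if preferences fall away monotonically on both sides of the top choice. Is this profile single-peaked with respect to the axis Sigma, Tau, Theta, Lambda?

Axis positions: Sigma=1, Tau=2, Theta=3, Lambda=4.
Bloc 1 (peak Sigma at position 1): ranking walks positions 1-2-3-4, expanding outward from the peak — single-peaked.
Bloc 2 (peak Theta at position 3): ranking walks positions 3-2-4-1, expanding outward from the peak — single-peaked.
Bloc 3: ranking walks positions 4-1-3-2; Sigma is ranked above Theta even though Theta lies between Sigma and the peak Lambda on the axis — preferences dip and rise again. Not single-peaked.
Bloc 3 violates single-peakedness, so the profile is not single-peaked on this axis.

no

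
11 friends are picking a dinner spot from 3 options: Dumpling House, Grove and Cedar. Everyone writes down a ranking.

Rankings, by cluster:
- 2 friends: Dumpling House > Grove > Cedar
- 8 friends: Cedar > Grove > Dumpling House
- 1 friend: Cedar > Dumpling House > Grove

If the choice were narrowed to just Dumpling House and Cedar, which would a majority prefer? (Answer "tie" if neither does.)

Ballots ranking Dumpling House above Cedar: 2.
Ballots ranking Cedar above Dumpling House: 11 − 2 = 9.
Cedar wins the head-to-head 9–2.

Cedar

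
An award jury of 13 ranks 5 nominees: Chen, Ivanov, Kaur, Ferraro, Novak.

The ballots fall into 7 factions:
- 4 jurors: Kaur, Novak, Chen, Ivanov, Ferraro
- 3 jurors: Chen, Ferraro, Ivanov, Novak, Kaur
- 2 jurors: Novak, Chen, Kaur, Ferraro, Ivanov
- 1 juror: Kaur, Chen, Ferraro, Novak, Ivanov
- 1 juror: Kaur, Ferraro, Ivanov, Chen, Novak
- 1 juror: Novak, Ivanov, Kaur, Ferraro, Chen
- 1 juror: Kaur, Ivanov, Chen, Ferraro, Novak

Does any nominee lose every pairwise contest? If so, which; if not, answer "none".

Ivanov

Head-to-head results (13 jurors):
Chen vs Ivanov: Chen wins 10–3.
Chen vs Kaur: 5 to 8, Kaur.
Chen vs Ferraro: Chen preferred on 4+3+2+1+1 = 11 ballots; Chen wins 11–2.
Chen vs Novak: Novak wins 7–6.
Ivanov vs Kaur: 4 to 9, Kaur.
Ivanov vs Ferraro: 6 to 7, Ferraro.
Ivanov vs Novak: Ivanov preferred on 3+1+1 = 5 ballots; Novak wins 8–5.
Kaur–Ferraro: Kaur 10–3.
Kaur vs Novak: Kaur wins 7–6.
Ferraro–Novak: Novak 7–6.
Only Ivanov has no wins; Ivanov is the Condorcet loser.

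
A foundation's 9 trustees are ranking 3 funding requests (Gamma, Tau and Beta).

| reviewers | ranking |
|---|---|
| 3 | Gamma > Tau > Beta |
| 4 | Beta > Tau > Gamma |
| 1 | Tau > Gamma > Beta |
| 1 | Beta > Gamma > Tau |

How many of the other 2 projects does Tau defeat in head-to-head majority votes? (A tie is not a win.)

1

Tau against each rival (9 reviewers):
Tau vs Gamma: 4+1 = 5 for Tau, 4 for Gamma — Tau by 5–4.
Tau vs Beta: Tau preferred on 3+1 = 4 ballots; Beta wins 5–4.
Tau beats Gamma; loses to Beta — 1 pairwise win.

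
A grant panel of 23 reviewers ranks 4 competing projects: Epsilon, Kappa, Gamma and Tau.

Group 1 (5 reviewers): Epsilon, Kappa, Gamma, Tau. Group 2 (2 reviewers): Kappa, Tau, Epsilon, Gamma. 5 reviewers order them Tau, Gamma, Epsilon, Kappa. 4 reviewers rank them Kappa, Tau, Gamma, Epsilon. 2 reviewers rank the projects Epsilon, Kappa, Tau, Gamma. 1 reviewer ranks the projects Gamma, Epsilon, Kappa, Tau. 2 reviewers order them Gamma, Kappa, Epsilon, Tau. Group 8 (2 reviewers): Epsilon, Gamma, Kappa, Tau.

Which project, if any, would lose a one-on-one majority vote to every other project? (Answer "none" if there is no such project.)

Pairwise majorities:
Epsilon–Kappa: Epsilon 15–8.
Epsilon–Gamma: Gamma 12–11.
Epsilon vs Tau: 12 to 11, Epsilon.
Kappa vs Gamma: 5+2+4+2 = 13 for Kappa, 10 for Gamma — Kappa by 13–10.
Kappa vs Tau: Kappa preferred on 18 ballots; Kappa wins 18–5.
Gamma vs Tau: Tau, 13–10.
No project is winless: Epsilon beats Kappa; Kappa beats Gamma; Gamma beats Epsilon; Tau beats Gamma. There is no Condorcet loser.

none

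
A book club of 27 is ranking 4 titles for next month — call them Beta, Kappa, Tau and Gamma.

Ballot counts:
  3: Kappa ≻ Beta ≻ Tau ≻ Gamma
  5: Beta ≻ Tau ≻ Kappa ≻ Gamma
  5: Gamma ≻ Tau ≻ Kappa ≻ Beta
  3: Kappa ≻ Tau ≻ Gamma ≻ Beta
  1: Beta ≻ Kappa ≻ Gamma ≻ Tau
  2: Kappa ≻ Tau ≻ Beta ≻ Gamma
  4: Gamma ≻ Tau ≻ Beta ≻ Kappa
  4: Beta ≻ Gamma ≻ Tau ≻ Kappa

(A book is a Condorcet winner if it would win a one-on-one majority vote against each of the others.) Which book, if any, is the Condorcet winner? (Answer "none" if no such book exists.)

Head-to-head results (27 members):
Beta vs Kappa: Beta, 14–13.
Beta–Tau: Tau 14–13.
Beta vs Gamma: Beta preferred on 3+5+1+2+4 = 15 ballots; Beta wins 15–12.
Kappa vs Tau: 3+3+1+2 = 9 for Kappa, 18 for Tau — Tau by 18–9.
Kappa vs Gamma: 14 to 13, Kappa.
Tau vs Gamma: Tau preferred on 3+5+3+2 = 13 ballots; Gamma wins 14–13.
Every book loses at least once (Beta loses to Tau; Kappa loses to Beta; Tau loses to Gamma; Gamma loses to Beta). The majority relation contains the cycle Beta → Gamma → Tau → Beta, so there is no Condorcet winner.

none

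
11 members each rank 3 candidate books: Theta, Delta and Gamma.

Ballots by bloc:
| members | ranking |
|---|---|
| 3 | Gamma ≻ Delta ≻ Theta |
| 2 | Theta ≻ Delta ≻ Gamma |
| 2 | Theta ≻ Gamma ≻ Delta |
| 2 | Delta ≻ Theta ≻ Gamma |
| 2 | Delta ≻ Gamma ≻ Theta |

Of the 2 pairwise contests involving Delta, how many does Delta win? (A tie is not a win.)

Delta against each rival (11 members):
Delta–Theta: Delta 7–4.
Delta vs Gamma: 2+2+2 = 6 for Delta, 5 for Gamma — Delta by 6–5.
Delta beats Theta, Gamma — 2 pairwise wins.

2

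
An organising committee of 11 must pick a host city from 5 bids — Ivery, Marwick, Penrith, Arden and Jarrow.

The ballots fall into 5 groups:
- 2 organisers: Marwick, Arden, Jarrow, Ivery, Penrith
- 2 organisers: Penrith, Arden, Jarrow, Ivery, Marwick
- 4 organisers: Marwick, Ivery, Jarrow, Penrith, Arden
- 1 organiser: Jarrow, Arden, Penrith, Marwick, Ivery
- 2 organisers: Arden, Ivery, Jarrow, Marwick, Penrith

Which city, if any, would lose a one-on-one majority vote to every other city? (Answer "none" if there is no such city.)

none

Head-to-head results (11 organisers):
Ivery vs Marwick: Ivery is ranked higher on 2+2 = 4 ballots, Marwick on 7. Marwick wins 7–4.
Ivery vs Penrith: Ivery wins 8–3.
Ivery vs Arden: Ivery preferred on 4 ballots; Arden wins 7–4.
Ivery–Jarrow: Ivery 6–5.
Marwick vs Penrith: Marwick, 8–3.
Marwick vs Arden: Marwick, 6–5.
Marwick vs Jarrow: Marwick preferred on 2+4 = 6 ballots; Marwick wins 6–5.
Penrith vs Arden: Penrith preferred on 2+4 = 6 ballots; Penrith wins 6–5.
Penrith vs Jarrow: 2 for Penrith, 9 for Jarrow — Jarrow by 9–2.
Arden vs Jarrow: 2+2+2 = 6 for Arden, 5 for Jarrow — Arden by 6–5.
Each city has at least one pairwise win (Ivery beats Penrith; Marwick beats Ivery; Penrith beats Arden; Arden beats Ivery; Jarrow beats Penrith) — no Condorcet loser.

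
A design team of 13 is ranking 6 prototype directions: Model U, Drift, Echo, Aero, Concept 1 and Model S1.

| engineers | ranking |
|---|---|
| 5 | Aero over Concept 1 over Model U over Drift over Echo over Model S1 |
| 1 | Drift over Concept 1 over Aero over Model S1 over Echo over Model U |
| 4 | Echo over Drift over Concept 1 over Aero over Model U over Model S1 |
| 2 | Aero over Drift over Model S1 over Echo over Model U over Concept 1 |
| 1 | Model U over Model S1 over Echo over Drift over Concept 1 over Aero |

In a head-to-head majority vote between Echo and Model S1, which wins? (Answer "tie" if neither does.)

Ballots ranking Echo above Model S1: 5 + 4 = 9.
Ballots ranking Model S1 above Echo: 13 − 9 = 4.
Echo wins the head-to-head 9–4.

Echo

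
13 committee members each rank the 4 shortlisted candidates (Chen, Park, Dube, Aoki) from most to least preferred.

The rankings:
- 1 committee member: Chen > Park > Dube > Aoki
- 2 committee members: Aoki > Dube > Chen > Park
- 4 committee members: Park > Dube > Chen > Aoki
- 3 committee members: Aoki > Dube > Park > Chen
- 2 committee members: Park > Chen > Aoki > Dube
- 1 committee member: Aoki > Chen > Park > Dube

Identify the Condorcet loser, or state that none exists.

none

Head-to-head results (13 committee members):
Chen vs Park: Park, 9–4.
Chen vs Dube: Dube wins 9–4.
Chen–Aoki: Chen 7–6.
Park vs Dube: Park is ranked higher on 1+4+2+1 = 8 ballots, Dube on 5. Park wins 8–5.
Park vs Aoki: 7 to 6, Park.
Dube vs Aoki: 1+4 = 5 for Dube, 8 for Aoki — Aoki by 8–5.
Every candidate wins at least one matchup (Chen beats Aoki; Park beats Chen; Dube beats Chen; Aoki beats Dube), so there is no Condorcet loser.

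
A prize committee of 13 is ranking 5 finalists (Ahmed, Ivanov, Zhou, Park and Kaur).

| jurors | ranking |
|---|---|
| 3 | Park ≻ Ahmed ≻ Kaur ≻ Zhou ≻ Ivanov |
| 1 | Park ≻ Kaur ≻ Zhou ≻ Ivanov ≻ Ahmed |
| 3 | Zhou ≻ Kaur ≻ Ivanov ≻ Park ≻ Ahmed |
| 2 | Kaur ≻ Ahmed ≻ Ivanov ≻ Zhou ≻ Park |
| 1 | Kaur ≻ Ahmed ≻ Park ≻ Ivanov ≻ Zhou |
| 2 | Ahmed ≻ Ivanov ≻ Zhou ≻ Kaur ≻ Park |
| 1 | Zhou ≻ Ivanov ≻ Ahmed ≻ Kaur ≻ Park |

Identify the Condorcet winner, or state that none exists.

Kaur

Check each pair by majority over 13 ballots:
Ahmed vs Ivanov: Ahmed preferred on 3+2+1+2 = 8 ballots; Ahmed wins 8–5.
Ahmed–Zhou: Ahmed 8–5.
Ahmed vs Park: Park, 7–6.
Ahmed–Kaur: Kaur 7–6.
Ivanov–Zhou: Zhou 8–5.
Ivanov vs Park: Ivanov preferred on 3+2+2+1 = 8 ballots; Ivanov wins 8–5.
Ivanov–Kaur: Kaur 10–3.
Zhou vs Park: 8 to 5, Zhou.
Zhou–Kaur: Kaur 7–6.
Park–Kaur: Kaur 9–4.
Only Kaur has no losses; Kaur is the Condorcet winner.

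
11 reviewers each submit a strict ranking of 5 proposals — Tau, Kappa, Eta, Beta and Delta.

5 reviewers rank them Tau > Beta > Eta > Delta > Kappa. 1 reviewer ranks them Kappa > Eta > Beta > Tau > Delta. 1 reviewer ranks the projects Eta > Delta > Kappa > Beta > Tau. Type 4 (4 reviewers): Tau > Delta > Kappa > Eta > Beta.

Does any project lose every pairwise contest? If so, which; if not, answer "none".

none

Head-to-head results (11 reviewers):
Tau vs Kappa: Tau, 9–2.
Tau–Eta: Tau 9–2.
Tau–Beta: Tau 9–2.
Tau vs Delta: Tau is ranked higher on 5+1+4 = 10 ballots, Delta on 1. Tau wins 10–1.
Kappa vs Eta: Eta wins 6–5.
Kappa vs Beta: Kappa wins 6–5.
Kappa vs Delta: Kappa preferred on 1 ballot; Delta wins 10–1.
Eta vs Beta: 1+1+4 = 6 for Eta, 5 for Beta — Eta by 6–5.
Eta vs Delta: Eta, 7–4.
Beta vs Delta: 5+1 = 6 for Beta, 5 for Delta — Beta by 6–5.
Every project wins at least one matchup (Tau beats Kappa; Kappa beats Beta; Eta beats Kappa; Beta beats Delta; Delta beats Kappa), so there is no Condorcet loser.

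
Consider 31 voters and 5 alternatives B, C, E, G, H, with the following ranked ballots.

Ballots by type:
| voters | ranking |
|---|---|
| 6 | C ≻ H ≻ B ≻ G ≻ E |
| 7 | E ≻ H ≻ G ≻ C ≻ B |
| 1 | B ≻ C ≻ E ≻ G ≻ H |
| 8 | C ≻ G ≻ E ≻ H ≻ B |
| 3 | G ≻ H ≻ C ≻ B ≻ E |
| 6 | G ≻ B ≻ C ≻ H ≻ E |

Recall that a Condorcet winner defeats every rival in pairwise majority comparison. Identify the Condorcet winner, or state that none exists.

G

Head-to-head results (31 voters):
B–C: C 24–7.
B vs E: B, 16–15.
B vs G: G, 24–7.
B–H: H 24–7.
C–E: C 24–7.
C vs G: G, 16–15.
C vs H: C wins 21–10.
E–G: G 23–8.
E–H: E 16–15.
G vs H: G wins 18–13.
G wins every pairwise contest, so G is the Condorcet winner.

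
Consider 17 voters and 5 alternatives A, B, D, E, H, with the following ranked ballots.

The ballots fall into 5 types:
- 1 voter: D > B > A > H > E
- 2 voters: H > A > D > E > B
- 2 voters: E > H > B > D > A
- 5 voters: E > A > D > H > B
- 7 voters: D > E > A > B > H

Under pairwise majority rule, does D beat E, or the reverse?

D

Ballots ranking D above E: 1 + 2 + 7 = 10.
Ballots ranking E above D: 17 − 10 = 7.
D wins the head-to-head 10–7.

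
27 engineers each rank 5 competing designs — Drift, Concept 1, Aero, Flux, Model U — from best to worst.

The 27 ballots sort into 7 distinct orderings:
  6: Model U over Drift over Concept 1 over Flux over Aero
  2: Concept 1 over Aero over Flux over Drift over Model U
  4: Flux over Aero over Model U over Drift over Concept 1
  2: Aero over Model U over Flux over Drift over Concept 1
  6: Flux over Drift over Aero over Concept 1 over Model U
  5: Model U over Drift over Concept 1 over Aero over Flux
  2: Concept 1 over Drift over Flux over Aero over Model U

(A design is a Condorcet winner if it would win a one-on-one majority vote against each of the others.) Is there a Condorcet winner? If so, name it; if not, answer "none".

none

Check each pair by majority over 27 ballots:
Drift–Concept 1: Drift 23–4.
Drift vs Aero: 6+6+5+2 = 19 for Drift, 8 for Aero — Drift by 19–8.
Drift vs Flux: 13 to 14, Flux.
Drift vs Model U: Drift is ranked higher on 2+6+2 = 10 ballots, Model U on 17. Model U wins 17–10.
Concept 1–Aero: Concept 1 15–12.
Concept 1–Flux: Concept 1 15–12.
Concept 1 vs Model U: Model U wins 17–10.
Aero vs Flux: 9 to 18, Flux.
Aero vs Model U: Aero wins 16–11.
Flux vs Model U: Flux, 14–13.
Each design drops at least one matchup (Drift loses to Flux; Concept 1 loses to Drift; Aero loses to Drift; Flux loses to Concept 1; Model U loses to Aero); the cycle Drift > Concept 1 > Flux > Drift rules out a Condorcet winner.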